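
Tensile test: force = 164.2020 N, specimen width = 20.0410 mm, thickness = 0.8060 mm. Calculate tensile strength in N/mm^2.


Formula: TS = force / (width * thickness)
Substituting: TS = 164.2020 / (20.0410 * 0.8060)
Result: 10.1654 N/mm^2


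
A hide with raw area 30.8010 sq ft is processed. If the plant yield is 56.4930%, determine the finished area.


Formula: finished = raw * yield / 100
Substituting: finished = 30.8010 * 56.4930 / 100
Result: 17.4004 sq ft


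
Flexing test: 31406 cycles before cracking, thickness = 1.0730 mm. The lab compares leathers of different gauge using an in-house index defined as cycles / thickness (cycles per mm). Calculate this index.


Formula: Index = cycles / thickness
Substituting: Index = 31406 / 1.0730
Result: 29269.3383 cycles/mm


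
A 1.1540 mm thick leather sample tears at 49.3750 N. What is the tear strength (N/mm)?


Formula: Tear strength = force / thickness
Substituting: Tear strength = 49.3750 / 1.1540
Result: 42.7860 N/mm


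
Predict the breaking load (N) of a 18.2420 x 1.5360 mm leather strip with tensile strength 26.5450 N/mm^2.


Formula: F = TS * w * t
Substituting: F = 26.5450 * 18.2420 * 1.5360
Result: 743.7833 N


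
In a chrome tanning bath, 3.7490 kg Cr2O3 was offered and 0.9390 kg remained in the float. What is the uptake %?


Formula: Uptake = (offered - residual) / offered * 100
Substituting: Uptake = (3.7490 - 0.9390) / 3.7490 * 100
Result: 74.9533 %


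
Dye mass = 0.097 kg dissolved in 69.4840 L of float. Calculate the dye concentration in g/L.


Formula: Conc = dye_mass(kg) / volume(L) * 1000
Substituting: Conc = 0.097 / 69.4840 * 1000
Result: 1.3960 g/L


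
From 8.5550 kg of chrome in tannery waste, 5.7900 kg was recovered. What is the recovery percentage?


Formula: Recovery = recovered / input * 100
Substituting: Recovery = 5.7900 / 8.5550 * 100
Result: 67.6797 %


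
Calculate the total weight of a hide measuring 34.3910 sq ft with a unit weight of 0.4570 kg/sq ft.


Formula: Weight = area * weight_per_sqft
Substituting: Weight = 34.3910 * 0.4570
Result: 15.7167 kg


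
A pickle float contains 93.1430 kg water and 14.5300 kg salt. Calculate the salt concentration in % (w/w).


Formula: Conc = salt / (water + salt) * 100
Substituting: Conc = 14.5300 / (93.1430 + 14.5300) * 100
Result: 13.4946 %


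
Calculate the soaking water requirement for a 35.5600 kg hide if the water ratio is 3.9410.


Formula: Water = hide_weight * ratio
Substituting: Water = 35.5600 * 3.9410
Result: 140.1420 kg


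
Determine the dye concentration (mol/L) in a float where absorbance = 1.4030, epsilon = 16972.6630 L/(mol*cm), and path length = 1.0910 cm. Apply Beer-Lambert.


Formula: c = A / (epsilon * l)
Substituting: c = 1.4030 / (16972.6630 * 1.0910)
Result: 7.5767e-05 mol/L


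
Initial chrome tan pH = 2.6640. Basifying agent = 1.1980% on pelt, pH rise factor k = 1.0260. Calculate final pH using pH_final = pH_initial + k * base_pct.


Formula: pH_final = pH_initial + k * base_pct
Substituting: pH_final = 2.6640 + 1.0260 * 1.1980
Result: 3.8931


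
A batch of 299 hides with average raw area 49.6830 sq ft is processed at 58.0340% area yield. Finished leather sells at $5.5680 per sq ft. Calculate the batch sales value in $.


Raw_total = N * avg_area = 299 * 49.6830 = 14855.2170 sq ft
Finished = Raw_total * yield / 100 = 14855.2170 * 58.0340 / 100 = 8621.0766 sq ft
Value = Finished * price = 8621.0766 * 5.5680 = 48002.1547 $


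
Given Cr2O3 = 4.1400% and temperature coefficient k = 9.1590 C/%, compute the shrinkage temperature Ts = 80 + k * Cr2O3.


Formula: Ts = 80 + k * Cr2O3
Substituting: Ts = 80 + 9.1590 * 4.1400
Result: 117.9183 C


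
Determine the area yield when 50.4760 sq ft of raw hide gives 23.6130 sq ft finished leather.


Formula: Yield = finished / raw * 100
Substituting: Yield = 23.6130 / 50.4760 * 100
Result: 46.7806 %


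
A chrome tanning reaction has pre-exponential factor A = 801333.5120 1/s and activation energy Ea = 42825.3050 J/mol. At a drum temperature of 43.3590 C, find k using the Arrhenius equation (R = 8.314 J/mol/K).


T_K = T_C + 273.15 = 43.3590 + 273.15 = 316.5090 K
exponent = -Ea / (R * T_K) = -42825.3050 / (8.314 * 316.5090) = -16.2744
k = A * exp(exponent) = 801333.5120 * exp(-16.2744) = 0.0685395 1/s


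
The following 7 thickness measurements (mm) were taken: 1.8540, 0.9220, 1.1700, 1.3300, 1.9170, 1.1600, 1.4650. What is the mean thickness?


Formula: Average = sum / n
Substituting: Average = 9.8180 / 7
Result: 1.4026 mm


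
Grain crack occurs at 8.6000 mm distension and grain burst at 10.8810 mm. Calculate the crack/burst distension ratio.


Formula: Ratio = crack / burst
Substituting: Ratio = 8.6000 / 10.8810
Result: 0.7904


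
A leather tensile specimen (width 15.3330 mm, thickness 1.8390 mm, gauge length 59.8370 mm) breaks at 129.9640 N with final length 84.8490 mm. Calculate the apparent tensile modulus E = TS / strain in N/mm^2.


TS = F / (w * t) = 129.9640 / (15.3330 * 1.8390) = 4.6091 N/mm^2
strain = (Lf - L0) / L0 = (84.8490 - 59.8370) / 59.8370 = 0.4180
E = TS / strain = 4.6091 / 0.4180 = 11.0264 N/mm^2


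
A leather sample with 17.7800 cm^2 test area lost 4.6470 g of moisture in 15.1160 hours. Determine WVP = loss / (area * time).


Formula: WVP = loss / (area * time)
Substituting: WVP = 4.6470 / (17.7800 * 15.1160)
Result: 0.0172904 g/(cm^2*hr)


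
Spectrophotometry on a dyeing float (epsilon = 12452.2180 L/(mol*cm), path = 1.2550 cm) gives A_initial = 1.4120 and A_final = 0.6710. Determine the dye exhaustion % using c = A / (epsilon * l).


c_initial = A_i / (epsilon * l) = 1.4120 / (12452.2180 * 1.2550) = 9.0353e-05 mol/L
c_final = A_f / (epsilon * l) = 0.6710 / (12452.2180 * 1.2550) = 4.2937e-05 mol/L
Exhaustion = (c_initial - c_final) / c_initial * 100 = (9.0353e-05 - 4.2937e-05) / 9.0353e-05 * 100 = 52.4788 %


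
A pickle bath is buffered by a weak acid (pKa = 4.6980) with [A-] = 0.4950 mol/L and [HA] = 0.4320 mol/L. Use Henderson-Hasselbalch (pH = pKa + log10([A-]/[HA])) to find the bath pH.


ratio = [A-] / [HA] = 0.4950 / 0.4320 = 1.1458
log10(ratio) = 0.0591215
pH = pKa + log10(ratio) = 4.6980 + 0.0591215 = 4.7571


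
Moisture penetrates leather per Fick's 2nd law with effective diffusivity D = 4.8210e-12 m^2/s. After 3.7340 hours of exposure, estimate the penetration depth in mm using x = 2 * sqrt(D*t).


t = 3.7340 hr * 3600 = 13442.4000 s
D * t = 4.8210e-12 * 13442.4000 = 6.4806e-08
x = 2 * sqrt(D*t) = 2 * sqrt(6.4806e-08) = 5.0914e-04 m = 0.5091 mm


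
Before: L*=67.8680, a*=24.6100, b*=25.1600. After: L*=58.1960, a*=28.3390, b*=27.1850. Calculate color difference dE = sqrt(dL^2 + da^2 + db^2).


dL = -9.6720, da = 3.7290, db = 2.0250
dE = sqrt((-9.6720)^2 + 3.7290^2 + 2.0250^2) = 10.5619


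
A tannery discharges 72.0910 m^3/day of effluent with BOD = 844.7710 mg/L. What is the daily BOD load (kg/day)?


Formula: BOD_load = volume * conc / 1000
Substituting: BOD_load = 72.0910 * 844.7710 / 1000
Result: 60.9004 kg/day


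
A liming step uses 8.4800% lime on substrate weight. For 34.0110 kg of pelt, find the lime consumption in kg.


Formula: Lime = substrate * pct / 100
Substituting: Lime = 34.0110 * 8.4800 / 100
Result: 2.8841 kg


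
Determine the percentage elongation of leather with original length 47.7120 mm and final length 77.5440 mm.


Formula: Elongation = (Lf - L0) / L0 * 100
Substituting: Elongation = (77.5440 - 47.7120) / 47.7120 * 100
Result: 62.5252 %


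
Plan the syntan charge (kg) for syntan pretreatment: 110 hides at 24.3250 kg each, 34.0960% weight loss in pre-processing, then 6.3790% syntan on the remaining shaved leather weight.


Total_raw = N * avg_wt = 110 * 24.3250 = 2675.7500 kg
Substrate = Total_raw * (1 - loss/100) = 2675.7500 * (1 - 34.0960/100) = 1763.4263 kg
Syntan = Substrate * pct / 100 = 1763.4263 * 6.3790 / 100 = 112.4890 kg


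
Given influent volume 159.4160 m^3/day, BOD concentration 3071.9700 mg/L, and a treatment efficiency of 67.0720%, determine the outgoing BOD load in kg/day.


Load_in = volume * conc / 1000 = 159.4160 * 3071.9700 / 1000 = 489.7212 kg/day
Removed = Load_in * eff / 100 = 489.7212 * 67.0720 / 100 = 328.4658 kg/day
Load_out = Load_in - Removed = 489.7212 - 328.4658 = 161.2554 kg/day


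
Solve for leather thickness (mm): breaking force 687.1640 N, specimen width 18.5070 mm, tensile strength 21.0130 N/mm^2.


Formula: t = F / (TS * w)
Substituting: t = 687.1640 / (21.0130 * 18.5070)
Result: 1.7670 mm


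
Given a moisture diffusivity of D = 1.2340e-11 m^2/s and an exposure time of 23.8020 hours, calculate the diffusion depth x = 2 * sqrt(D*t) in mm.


t = 23.8020 hr * 3600 = 85687.2000 s
D * t = 1.2340e-11 * 85687.2000 = 1.0574e-06
x = 2 * sqrt(D*t) = 2 * sqrt(1.0574e-06) = 0.00205658 m = 2.0566 mm


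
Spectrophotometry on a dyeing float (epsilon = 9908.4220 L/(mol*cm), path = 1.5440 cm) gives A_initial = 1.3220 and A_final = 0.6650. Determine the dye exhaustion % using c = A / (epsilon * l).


c_initial = A_i / (epsilon * l) = 1.3220 / (9908.4220 * 1.5440) = 8.6413e-05 mol/L
c_final = A_f / (epsilon * l) = 0.6650 / (9908.4220 * 1.5440) = 4.3468e-05 mol/L
Exhaustion = (c_initial - c_final) / c_initial * 100 = (8.6413e-05 - 4.3468e-05) / 8.6413e-05 * 100 = 49.6974 %


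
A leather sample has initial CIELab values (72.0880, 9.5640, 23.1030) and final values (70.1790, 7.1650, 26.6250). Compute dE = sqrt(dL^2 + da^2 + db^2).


dL = -1.9090, da = -2.3990, db = 3.5220
dE = sqrt((-1.9090)^2 + (-2.3990)^2 + 3.5220^2) = 4.6695


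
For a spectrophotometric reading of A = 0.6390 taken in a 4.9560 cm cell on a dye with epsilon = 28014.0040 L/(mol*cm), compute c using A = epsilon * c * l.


Formula: c = A / (epsilon * l)
Substituting: c = 0.6390 / (28014.0040 * 4.9560)
Result: 4.6025e-06 mol/L


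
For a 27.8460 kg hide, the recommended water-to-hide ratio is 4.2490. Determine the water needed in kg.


Formula: Water = hide_weight * ratio
Substituting: Water = 27.8460 * 4.2490
Result: 118.3177 kg


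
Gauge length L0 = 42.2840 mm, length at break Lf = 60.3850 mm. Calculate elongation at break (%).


Formula: Elongation = (Lf - L0) / L0 * 100
Substituting: Elongation = (60.3850 - 42.2840) / 42.2840 * 100
Result: 42.8082 %


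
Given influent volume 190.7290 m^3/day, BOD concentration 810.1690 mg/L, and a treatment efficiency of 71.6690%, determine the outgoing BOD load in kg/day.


Load_in = volume * conc / 1000 = 190.7290 * 810.1690 / 1000 = 154.5227 kg/day
Removed = Load_in * eff / 100 = 154.5227 * 71.6690 / 100 = 110.7449 kg/day
Load_out = Load_in - Removed = 154.5227 - 110.7449 = 43.7778 kg/day


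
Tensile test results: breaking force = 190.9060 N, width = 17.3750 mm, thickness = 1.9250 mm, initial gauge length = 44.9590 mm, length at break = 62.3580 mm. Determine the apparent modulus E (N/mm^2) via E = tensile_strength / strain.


TS = F / (w * t) = 190.9060 / (17.3750 * 1.9250) = 5.7077 N/mm^2
strain = (Lf - L0) / L0 = (62.3580 - 44.9590) / 44.9590 = 0.3870
E = TS / strain = 5.7077 / 0.3870 = 14.7488 N/mm^2


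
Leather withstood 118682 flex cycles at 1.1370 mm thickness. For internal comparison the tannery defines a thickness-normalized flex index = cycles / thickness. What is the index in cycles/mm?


Formula: Index = cycles / thickness
Substituting: Index = 118682 / 1.1370
Result: 104381.7062 cycles/mm


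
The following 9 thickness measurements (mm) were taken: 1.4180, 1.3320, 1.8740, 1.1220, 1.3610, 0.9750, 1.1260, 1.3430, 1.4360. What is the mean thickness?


Formula: Average = sum / n
Substituting: Average = 11.9870 / 9
Result: 1.3319 mm


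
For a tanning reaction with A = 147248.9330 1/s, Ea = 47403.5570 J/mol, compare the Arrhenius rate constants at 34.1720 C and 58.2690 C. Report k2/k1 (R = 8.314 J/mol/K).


T1 = 34.1720 + 273.15 = 307.3220 K; T2 = 58.2690 + 273.15 = 331.4190 K
k1 = A * exp(-Ea/(R*T1)) = 147248.9330 * exp(-47403.5570/(8.314*307.3220)) = 0.00129037 1/s
k2 = A * exp(-Ea/(R*T2)) = 147248.9330 * exp(-47403.5570/(8.314*331.4190)) = 0.00497224 1/s
k2/k1 = 0.00497224 / 0.00129037 = 3.8533


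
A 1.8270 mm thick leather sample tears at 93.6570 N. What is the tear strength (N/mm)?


Formula: Tear strength = force / thickness
Substituting: Tear strength = 93.6570 / 1.8270
Result: 51.2627 N/mm


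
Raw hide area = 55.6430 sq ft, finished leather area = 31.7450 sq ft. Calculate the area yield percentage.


Formula: Yield = finished / raw * 100
Substituting: Yield = 31.7450 / 55.6430 * 100
Result: 57.0512 %


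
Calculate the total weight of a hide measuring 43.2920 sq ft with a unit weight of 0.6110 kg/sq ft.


Formula: Weight = area * weight_per_sqft
Substituting: Weight = 43.2920 * 0.6110
Result: 26.4514 kg


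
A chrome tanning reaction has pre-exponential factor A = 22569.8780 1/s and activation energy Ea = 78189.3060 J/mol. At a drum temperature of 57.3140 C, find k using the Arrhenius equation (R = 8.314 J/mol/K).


T_K = T_C + 273.15 = 57.3140 + 273.15 = 330.4640 K
exponent = -Ea / (R * T_K) = -78189.3060 / (8.314 * 330.4640) = -28.4586
k = A * exp(exponent) = 22569.8780 * exp(-28.4586) = 9.8657e-09 1/s


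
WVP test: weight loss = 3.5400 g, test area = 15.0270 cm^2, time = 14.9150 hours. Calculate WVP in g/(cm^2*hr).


Formula: WVP = loss / (area * time)
Substituting: WVP = 3.5400 / (15.0270 * 14.9150)
Result: 0.0157946 g/(cm^2*hr)


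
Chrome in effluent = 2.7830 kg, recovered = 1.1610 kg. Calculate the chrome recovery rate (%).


Formula: Recovery = recovered / input * 100
Substituting: Recovery = 1.1610 / 2.7830 * 100
Result: 41.7176 %


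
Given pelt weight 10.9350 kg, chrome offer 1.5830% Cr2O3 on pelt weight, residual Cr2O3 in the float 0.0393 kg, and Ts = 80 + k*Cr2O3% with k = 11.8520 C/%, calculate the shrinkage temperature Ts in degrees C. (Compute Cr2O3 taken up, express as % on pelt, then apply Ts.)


Offered = pelt * offer_pct / 100 = 10.9350 * 1.5830 / 100 = 0.1731 kg
Uptake = offered - residual = 0.1731 - 0.0393 = 0.1338 kg
Cr2O3% on pelt = uptake / pelt * 100 = 0.1338 / 10.9350 * 100 = 1.2236 %
Ts = 80 + k * Cr2O3% = 80 + 11.8520 * 1.2236 = 94.5021 C


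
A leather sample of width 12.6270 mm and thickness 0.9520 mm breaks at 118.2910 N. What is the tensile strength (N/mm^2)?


Formula: TS = force / (width * thickness)
Substituting: TS = 118.2910 / (12.6270 * 0.9520)
Result: 9.8404 N/mm^2


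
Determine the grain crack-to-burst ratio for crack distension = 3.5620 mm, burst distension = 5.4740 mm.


Formula: Ratio = crack / burst
Substituting: Ratio = 3.5620 / 5.4740
Result: 0.6507


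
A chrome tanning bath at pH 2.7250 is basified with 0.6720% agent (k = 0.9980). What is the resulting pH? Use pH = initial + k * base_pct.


Formula: pH_final = pH_initial + k * base_pct
Substituting: pH_final = 2.7250 + 0.9980 * 0.6720
Result: 3.3957


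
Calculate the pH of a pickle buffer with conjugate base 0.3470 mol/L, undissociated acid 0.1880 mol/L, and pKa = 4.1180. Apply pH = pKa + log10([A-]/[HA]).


ratio = [A-] / [HA] = 0.3470 / 0.1880 = 1.8457
log10(ratio) = 0.2662
pH = pKa + log10(ratio) = 4.1180 + 0.2662 = 4.3842


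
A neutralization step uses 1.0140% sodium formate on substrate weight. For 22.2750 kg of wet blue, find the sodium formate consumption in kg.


Formula: Neutralizer = substrate * pct / 100
Substituting: Neutralizer = 22.2750 * 1.0140 / 100
Result: 0.2259 kg


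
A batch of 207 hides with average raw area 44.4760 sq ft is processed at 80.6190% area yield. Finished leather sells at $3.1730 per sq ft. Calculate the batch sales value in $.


Raw_total = N * avg_area = 207 * 44.4760 = 9206.5320 sq ft
Finished = Raw_total * yield / 100 = 9206.5320 * 80.6190 / 100 = 7422.2140 sq ft
Value = Finished * price = 7422.2140 * 3.1730 = 23550.6851 $


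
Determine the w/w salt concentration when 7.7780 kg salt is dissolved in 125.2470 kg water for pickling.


Formula: Conc = salt / (water + salt) * 100
Substituting: Conc = 7.7780 / (125.2470 + 7.7780) * 100
Result: 5.8470 %


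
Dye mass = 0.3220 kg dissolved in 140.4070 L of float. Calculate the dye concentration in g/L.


Formula: Conc = dye_mass(kg) / volume(L) * 1000
Substituting: Conc = 0.3220 / 140.4070 * 1000
Result: 2.2933 g/L


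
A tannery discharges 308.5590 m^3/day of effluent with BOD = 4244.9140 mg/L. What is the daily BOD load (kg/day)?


Formula: BOD_load = volume * conc / 1000
Substituting: BOD_load = 308.5590 * 4244.9140 / 1000
Result: 1309.8064 kg/day


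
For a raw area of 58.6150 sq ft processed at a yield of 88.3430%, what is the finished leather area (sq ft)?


Formula: finished = raw * yield / 100
Substituting: finished = 58.6150 * 88.3430 / 100
Result: 51.7822 sq ft


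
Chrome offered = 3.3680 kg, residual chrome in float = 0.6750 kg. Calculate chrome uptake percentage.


Formula: Uptake = (offered - residual) / offered * 100
Substituting: Uptake = (3.3680 - 0.6750) / 3.3680 * 100
Result: 79.9584 %


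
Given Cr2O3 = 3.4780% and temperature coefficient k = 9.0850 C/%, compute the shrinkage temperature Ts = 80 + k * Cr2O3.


Formula: Ts = 80 + k * Cr2O3
Substituting: Ts = 80 + 9.0850 * 3.4780
Result: 111.5976 C


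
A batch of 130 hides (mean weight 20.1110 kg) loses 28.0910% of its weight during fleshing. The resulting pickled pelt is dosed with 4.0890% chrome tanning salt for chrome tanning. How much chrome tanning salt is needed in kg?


Total_raw = N * avg_wt = 130 * 20.1110 = 2614.4300 kg
Substrate = Total_raw * (1 - loss/100) = 2614.4300 * (1 - 28.0910/100) = 1880.0105 kg
Chrome = Substrate * pct / 100 = 1880.0105 * 4.0890 / 100 = 76.8736 kg


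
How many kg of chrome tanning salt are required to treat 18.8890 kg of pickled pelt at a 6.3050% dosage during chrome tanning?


Formula: Chrome = substrate * pct / 100
Substituting: Chrome = 18.8890 * 6.3050 / 100
Result: 1.1910 kg


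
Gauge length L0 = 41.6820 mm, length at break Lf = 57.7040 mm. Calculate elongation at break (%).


Formula: Elongation = (Lf - L0) / L0 * 100
Substituting: Elongation = (57.7040 - 41.6820) / 41.6820 * 100
Result: 38.4387 %


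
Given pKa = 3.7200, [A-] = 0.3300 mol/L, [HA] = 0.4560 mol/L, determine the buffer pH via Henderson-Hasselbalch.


ratio = [A-] / [HA] = 0.3300 / 0.4560 = 0.7237
log10(ratio) = -0.1405
pH = pKa + log10(ratio) = 3.7200 - 0.1405 = 3.5795


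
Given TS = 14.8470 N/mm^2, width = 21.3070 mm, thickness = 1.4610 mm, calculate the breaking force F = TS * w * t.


Formula: F = TS * w * t
Substituting: F = 14.8470 * 21.3070 * 1.4610
Result: 462.1801 N


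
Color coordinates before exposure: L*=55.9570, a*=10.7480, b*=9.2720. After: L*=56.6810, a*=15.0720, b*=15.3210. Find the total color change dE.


dL = 0.7240, da = 4.3240, db = 6.0490
dE = sqrt(0.7240^2 + 4.3240^2 + 6.0490^2) = 7.4707


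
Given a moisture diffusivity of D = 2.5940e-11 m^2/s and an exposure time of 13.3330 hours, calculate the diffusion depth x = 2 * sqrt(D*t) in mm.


t = 13.3330 hr * 3600 = 47998.8000 s
D * t = 2.5940e-11 * 47998.8000 = 1.2451e-06
x = 2 * sqrt(D*t) = 2 * sqrt(1.2451e-06) = 0.00223167 m = 2.2317 mm


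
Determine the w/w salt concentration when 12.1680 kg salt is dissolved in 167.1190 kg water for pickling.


Formula: Conc = salt / (water + salt) * 100
Substituting: Conc = 12.1680 / (167.1190 + 12.1680) * 100
Result: 6.7869 %


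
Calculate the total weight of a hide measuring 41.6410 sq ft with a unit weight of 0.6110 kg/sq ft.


Formula: Weight = area * weight_per_sqft
Substituting: Weight = 41.6410 * 0.6110
Result: 25.4427 kg


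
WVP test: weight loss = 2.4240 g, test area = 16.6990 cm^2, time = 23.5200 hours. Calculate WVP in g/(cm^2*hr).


Formula: WVP = loss / (area * time)
Substituting: WVP = 2.4240 / (16.6990 * 23.5200)
Result: 0.0061717 g/(cm^2*hr)


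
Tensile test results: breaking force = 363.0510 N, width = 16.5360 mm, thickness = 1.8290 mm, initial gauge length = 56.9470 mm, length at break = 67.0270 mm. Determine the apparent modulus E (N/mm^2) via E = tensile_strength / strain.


TS = F / (w * t) = 363.0510 / (16.5360 * 1.8290) = 12.0039 N/mm^2
strain = (Lf - L0) / L0 = (67.0270 - 56.9470) / 56.9470 = 0.1770
E = TS / strain = 12.0039 / 0.1770 = 67.8163 N/mm^2


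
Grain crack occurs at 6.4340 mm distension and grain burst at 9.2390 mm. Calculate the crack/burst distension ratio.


Formula: Ratio = crack / burst
Substituting: Ratio = 6.4340 / 9.2390
Result: 0.6964


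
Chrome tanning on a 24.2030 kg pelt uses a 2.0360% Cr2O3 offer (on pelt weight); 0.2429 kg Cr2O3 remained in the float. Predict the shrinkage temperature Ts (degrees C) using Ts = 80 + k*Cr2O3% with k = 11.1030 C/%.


Offered = pelt * offer_pct / 100 = 24.2030 * 2.0360 / 100 = 0.4928 kg
Uptake = offered - residual = 0.4928 - 0.2429 = 0.2499 kg
Cr2O3% on pelt = uptake / pelt * 100 = 0.2499 / 24.2030 * 100 = 1.0324 %
Ts = 80 + k * Cr2O3% = 80 + 11.1030 * 1.0324 = 91.4628 C


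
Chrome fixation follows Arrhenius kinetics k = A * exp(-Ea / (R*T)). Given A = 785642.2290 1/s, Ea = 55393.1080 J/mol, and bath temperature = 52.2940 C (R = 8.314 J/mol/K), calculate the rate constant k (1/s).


T_K = T_C + 273.15 = 52.2940 + 273.15 = 325.4440 K
exponent = -Ea / (R * T_K) = -55393.1080 / (8.314 * 325.4440) = -20.4724
k = A * exp(exponent) = 785642.2290 * exp(-20.4724) = 0.00100963 1/s


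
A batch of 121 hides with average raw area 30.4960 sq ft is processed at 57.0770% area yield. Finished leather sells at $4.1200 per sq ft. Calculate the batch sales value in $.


Raw_total = N * avg_area = 121 * 30.4960 = 3690.0160 sq ft
Finished = Raw_total * yield / 100 = 3690.0160 * 57.0770 / 100 = 2106.1504 sq ft
Value = Finished * price = 2106.1504 * 4.1200 = 8677.3398 $


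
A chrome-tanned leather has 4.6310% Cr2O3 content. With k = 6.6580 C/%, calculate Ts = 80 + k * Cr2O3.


Formula: Ts = 80 + k * Cr2O3
Substituting: Ts = 80 + 6.6580 * 4.6310
Result: 110.8332 C


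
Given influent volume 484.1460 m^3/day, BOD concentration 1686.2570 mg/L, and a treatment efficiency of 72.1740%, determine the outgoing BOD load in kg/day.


Load_in = volume * conc / 1000 = 484.1460 * 1686.2570 / 1000 = 816.3946 kg/day
Removed = Load_in * eff / 100 = 816.3946 * 72.1740 / 100 = 589.2246 kg/day
Load_out = Load_in - Removed = 816.3946 - 589.2246 = 227.1700 kg/day


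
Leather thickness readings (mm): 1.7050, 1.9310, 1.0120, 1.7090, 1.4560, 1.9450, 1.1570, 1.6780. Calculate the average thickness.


Formula: Average = sum / n
Substituting: Average = 12.5930 / 8
Result: 1.5741 mm


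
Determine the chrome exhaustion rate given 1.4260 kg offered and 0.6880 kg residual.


Formula: Uptake = (offered - residual) / offered * 100
Substituting: Uptake = (1.4260 - 0.6880) / 1.4260 * 100
Result: 51.7532 %


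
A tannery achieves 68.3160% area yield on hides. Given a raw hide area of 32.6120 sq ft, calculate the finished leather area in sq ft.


Formula: finished = raw * yield / 100
Substituting: finished = 32.6120 * 68.3160 / 100
Result: 22.2792 sq ft


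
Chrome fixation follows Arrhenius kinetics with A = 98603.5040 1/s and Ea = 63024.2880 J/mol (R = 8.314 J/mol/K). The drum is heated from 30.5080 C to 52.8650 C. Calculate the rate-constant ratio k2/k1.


T1 = 30.5080 + 273.15 = 303.6580 K; T2 = 52.8650 + 273.15 = 326.0150 K
k1 = A * exp(-Ea/(R*T1)) = 98603.5040 * exp(-63024.2880/(8.314*303.6580)) = 1.4197e-06 1/s
k2 = A * exp(-Ea/(R*T2)) = 98603.5040 * exp(-63024.2880/(8.314*326.0150)) = 7.8646e-06 1/s
k2/k1 = 7.8646e-06 / 1.4197e-06 = 5.5397


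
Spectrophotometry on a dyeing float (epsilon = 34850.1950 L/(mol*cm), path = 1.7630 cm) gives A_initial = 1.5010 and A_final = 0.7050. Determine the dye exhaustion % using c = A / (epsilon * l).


c_initial = A_i / (epsilon * l) = 1.5010 / (34850.1950 * 1.7630) = 2.4430e-05 mol/L
c_final = A_f / (epsilon * l) = 0.7050 / (34850.1950 * 1.7630) = 1.1474e-05 mol/L
Exhaustion = (c_initial - c_final) / c_initial * 100 = (2.4430e-05 - 1.1474e-05) / 2.4430e-05 * 100 = 53.0313 %


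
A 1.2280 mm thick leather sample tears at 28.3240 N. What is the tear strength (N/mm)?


Formula: Tear strength = force / thickness
Substituting: Tear strength = 28.3240 / 1.2280
Result: 23.0651 N/mm


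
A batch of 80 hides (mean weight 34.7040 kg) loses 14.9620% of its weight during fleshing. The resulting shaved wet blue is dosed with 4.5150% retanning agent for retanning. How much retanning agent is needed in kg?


Total_raw = N * avg_wt = 80 * 34.7040 = 2776.3200 kg
Substrate = Total_raw * (1 - loss/100) = 2776.3200 * (1 - 14.9620/100) = 2360.9270 kg
Retan = Substrate * pct / 100 = 2360.9270 * 4.5150 / 100 = 106.5959 kg


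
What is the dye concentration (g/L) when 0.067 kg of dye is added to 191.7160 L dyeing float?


Formula: Conc = dye_mass(kg) / volume(L) * 1000
Substituting: Conc = 0.067 / 191.7160 * 1000
Result: 0.3495 g/L


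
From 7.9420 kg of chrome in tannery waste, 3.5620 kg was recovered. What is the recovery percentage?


Formula: Recovery = recovered / input * 100
Substituting: Recovery = 3.5620 / 7.9420 * 100
Result: 44.8502 %


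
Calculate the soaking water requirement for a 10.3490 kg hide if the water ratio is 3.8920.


Formula: Water = hide_weight * ratio
Substituting: Water = 10.3490 * 3.8920
Result: 40.2783 kg


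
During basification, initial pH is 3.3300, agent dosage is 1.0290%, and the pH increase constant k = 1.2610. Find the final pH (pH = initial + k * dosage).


Formula: pH_final = pH_initial + k * base_pct
Substituting: pH_final = 3.3300 + 1.2610 * 1.0290
Result: 4.6276


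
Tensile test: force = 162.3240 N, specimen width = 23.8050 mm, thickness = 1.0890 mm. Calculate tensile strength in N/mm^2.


Formula: TS = force / (width * thickness)
Substituting: TS = 162.3240 / (23.8050 * 1.0890)
Result: 6.2616 N/mm^2


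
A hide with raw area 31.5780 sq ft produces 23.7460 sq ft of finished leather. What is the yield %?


Formula: Yield = finished / raw * 100
Substituting: Yield = 23.7460 / 31.5780 * 100
Result: 75.1979 %


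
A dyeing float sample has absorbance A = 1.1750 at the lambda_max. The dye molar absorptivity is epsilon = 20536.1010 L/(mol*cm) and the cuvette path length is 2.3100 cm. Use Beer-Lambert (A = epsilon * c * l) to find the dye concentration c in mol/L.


Formula: c = A / (epsilon * l)
Substituting: c = 1.1750 / (20536.1010 * 2.3100)
Result: 2.4769e-05 mol/L


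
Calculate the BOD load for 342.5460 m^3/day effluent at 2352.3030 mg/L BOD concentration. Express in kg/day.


Formula: BOD_load = volume * conc / 1000
Substituting: BOD_load = 342.5460 * 2352.3030 / 1000
Result: 805.7720 kg/day


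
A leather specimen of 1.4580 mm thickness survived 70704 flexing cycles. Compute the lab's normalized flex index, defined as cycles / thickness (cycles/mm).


Formula: Index = cycles / thickness
Substituting: Index = 70704 / 1.4580
Result: 48493.8272 cycles/mm


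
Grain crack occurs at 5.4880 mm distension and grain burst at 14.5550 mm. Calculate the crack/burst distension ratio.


Formula: Ratio = crack / burst
Substituting: Ratio = 5.4880 / 14.5550
Result: 0.3771


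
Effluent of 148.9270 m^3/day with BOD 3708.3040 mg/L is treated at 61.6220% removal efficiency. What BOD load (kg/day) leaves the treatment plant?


Load_in = volume * conc / 1000 = 148.9270 * 3708.3040 / 1000 = 552.2666 kg/day
Removed = Load_in * eff / 100 = 552.2666 * 61.6220 / 100 = 340.3177 kg/day
Load_out = Load_in - Removed = 552.2666 - 340.3177 = 211.9489 kg/day


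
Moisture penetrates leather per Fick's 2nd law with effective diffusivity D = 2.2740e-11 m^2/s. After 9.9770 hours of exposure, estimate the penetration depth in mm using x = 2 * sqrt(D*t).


t = 9.9770 hr * 3600 = 35917.2000 s
D * t = 2.2740e-11 * 35917.2000 = 8.1676e-07
x = 2 * sqrt(D*t) = 2 * sqrt(8.1676e-07) = 0.00180749 m = 1.8075 mm


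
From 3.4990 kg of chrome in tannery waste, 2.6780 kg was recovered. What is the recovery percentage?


Formula: Recovery = recovered / input * 100
Substituting: Recovery = 2.6780 / 3.4990 * 100
Result: 76.5362 %


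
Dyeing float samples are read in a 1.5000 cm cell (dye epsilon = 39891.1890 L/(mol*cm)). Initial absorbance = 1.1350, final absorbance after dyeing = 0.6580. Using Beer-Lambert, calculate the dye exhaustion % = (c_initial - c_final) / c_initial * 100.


c_initial = A_i / (epsilon * l) = 1.1350 / (39891.1890 * 1.5000) = 1.8968e-05 mol/L
c_final = A_f / (epsilon * l) = 0.6580 / (39891.1890 * 1.5000) = 1.0997e-05 mol/L
Exhaustion = (c_initial - c_final) / c_initial * 100 = (1.8968e-05 - 1.0997e-05) / 1.8968e-05 * 100 = 42.0264 %


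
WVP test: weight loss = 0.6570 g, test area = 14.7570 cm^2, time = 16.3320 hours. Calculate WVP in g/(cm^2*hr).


Formula: WVP = loss / (area * time)
Substituting: WVP = 0.6570 / (14.7570 * 16.3320)
Result: 0.00272601 g/(cm^2*hr)


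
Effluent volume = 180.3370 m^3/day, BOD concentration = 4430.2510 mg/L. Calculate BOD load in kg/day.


Formula: BOD_load = volume * conc / 1000
Substituting: BOD_load = 180.3370 * 4430.2510 / 1000
Result: 798.9382 kg/day


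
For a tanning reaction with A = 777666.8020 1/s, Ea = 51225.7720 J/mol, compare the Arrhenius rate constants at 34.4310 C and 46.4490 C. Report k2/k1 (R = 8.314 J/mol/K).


T1 = 34.4310 + 273.15 = 307.5810 K; T2 = 46.4490 + 273.15 = 319.5990 K
k1 = A * exp(-Ea/(R*T1)) = 777666.8020 * exp(-51225.7720/(8.314*307.5810)) = 0.00155279 1/s
k2 = A * exp(-Ea/(R*T2)) = 777666.8020 * exp(-51225.7720/(8.314*319.5990)) = 0.003298 1/s
k2/k1 = 0.003298 / 0.00155279 = 2.1239


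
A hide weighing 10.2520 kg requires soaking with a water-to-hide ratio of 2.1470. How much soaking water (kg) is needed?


Formula: Water = hide_weight * ratio
Substituting: Water = 10.2520 * 2.1470
Result: 22.0110 kg


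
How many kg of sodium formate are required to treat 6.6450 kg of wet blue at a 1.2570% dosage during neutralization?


Formula: Neutralizer = substrate * pct / 100
Substituting: Neutralizer = 6.6450 * 1.2570 / 100
Result: 0.0835276 kg


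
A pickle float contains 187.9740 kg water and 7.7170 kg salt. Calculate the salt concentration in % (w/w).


Formula: Conc = salt / (water + salt) * 100
Substituting: Conc = 7.7170 / (187.9740 + 7.7170) * 100
Result: 3.9435 %


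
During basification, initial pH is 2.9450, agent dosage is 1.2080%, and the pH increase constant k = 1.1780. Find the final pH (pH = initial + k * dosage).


Formula: pH_final = pH_initial + k * base_pct
Substituting: pH_final = 2.9450 + 1.1780 * 1.2080
Result: 4.3680


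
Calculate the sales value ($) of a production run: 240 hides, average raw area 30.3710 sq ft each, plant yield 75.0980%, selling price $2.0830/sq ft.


Raw_total = N * avg_area = 240 * 30.3710 = 7289.0400 sq ft
Finished = Raw_total * yield / 100 = 7289.0400 * 75.0980 / 100 = 5473.9233 sq ft
Value = Finished * price = 5473.9233 * 2.0830 = 11402.1821 $


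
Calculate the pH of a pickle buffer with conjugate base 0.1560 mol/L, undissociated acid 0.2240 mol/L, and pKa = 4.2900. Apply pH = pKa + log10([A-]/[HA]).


ratio = [A-] / [HA] = 0.1560 / 0.2240 = 0.6964
log10(ratio) = -0.1571
pH = pKa + log10(ratio) = 4.2900 - 0.1571 = 4.1329


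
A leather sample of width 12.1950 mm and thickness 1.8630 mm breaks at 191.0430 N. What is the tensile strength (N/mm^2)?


Formula: TS = force / (width * thickness)
Substituting: TS = 191.0430 / (12.1950 * 1.8630)
Result: 8.4088 N/mm^2


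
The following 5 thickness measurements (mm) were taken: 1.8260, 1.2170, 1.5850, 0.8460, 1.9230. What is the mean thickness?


Formula: Average = sum / n
Substituting: Average = 7.3970 / 5
Result: 1.4794 mm


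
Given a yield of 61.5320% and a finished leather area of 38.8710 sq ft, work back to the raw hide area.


Formula: raw = finished * 100 / yield
Substituting: raw = 38.8710 * 100 / 61.5320
Result: 63.1720 sq ft


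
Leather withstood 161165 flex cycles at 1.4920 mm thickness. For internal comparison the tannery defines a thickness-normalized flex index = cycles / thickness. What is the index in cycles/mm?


Formula: Index = cycles / thickness
Substituting: Index = 161165 / 1.4920
Result: 108019.4370 cycles/mm


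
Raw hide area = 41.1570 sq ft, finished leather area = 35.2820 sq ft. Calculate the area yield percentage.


Formula: Yield = finished / raw * 100
Substituting: Yield = 35.2820 / 41.1570 * 100
Result: 85.7254 %


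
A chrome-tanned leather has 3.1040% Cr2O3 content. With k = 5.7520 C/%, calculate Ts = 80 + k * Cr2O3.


Formula: Ts = 80 + k * Cr2O3
Substituting: Ts = 80 + 5.7520 * 3.1040
Result: 97.8542 C


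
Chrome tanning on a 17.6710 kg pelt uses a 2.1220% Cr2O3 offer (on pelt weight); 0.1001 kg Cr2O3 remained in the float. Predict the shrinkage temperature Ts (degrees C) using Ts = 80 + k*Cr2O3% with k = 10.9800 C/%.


Offered = pelt * offer_pct / 100 = 17.6710 * 2.1220 / 100 = 0.3750 kg
Uptake = offered - residual = 0.3750 - 0.1001 = 0.2749 kg
Cr2O3% on pelt = uptake / pelt * 100 = 0.2749 / 17.6710 * 100 = 1.5555 %
Ts = 80 + k * Cr2O3% = 80 + 10.9800 * 1.5555 = 97.0798 C


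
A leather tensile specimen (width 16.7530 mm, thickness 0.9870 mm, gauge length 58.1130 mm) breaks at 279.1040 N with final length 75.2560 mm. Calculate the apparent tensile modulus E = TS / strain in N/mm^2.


TS = F / (w * t) = 279.1040 / (16.7530 * 0.9870) = 16.8794 N/mm^2
strain = (Lf - L0) / L0 = (75.2560 - 58.1130) / 58.1130 = 0.2950
E = TS / strain = 16.8794 / 0.2950 = 57.2193 N/mm^2


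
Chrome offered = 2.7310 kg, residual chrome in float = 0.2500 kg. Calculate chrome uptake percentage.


Formula: Uptake = (offered - residual) / offered * 100
Substituting: Uptake = (2.7310 - 0.2500) / 2.7310 * 100
Result: 90.8458 %


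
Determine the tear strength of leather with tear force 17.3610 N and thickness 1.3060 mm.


Formula: Tear strength = force / thickness
Substituting: Tear strength = 17.3610 / 1.3060
Result: 13.2933 N/mm


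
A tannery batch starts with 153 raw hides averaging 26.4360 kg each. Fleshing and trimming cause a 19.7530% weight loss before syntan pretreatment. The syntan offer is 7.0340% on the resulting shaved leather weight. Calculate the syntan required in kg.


Total_raw = N * avg_wt = 153 * 26.4360 = 4044.7080 kg
Substrate = Total_raw * (1 - loss/100) = 4044.7080 * (1 - 19.7530/100) = 3245.7568 kg
Syntan = Substrate * pct / 100 = 3245.7568 * 7.0340 / 100 = 228.3065 kg


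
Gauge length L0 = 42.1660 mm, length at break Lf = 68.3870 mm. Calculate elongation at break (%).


Formula: Elongation = (Lf - L0) / L0 * 100
Substituting: Elongation = (68.3870 - 42.1660) / 42.1660 * 100
Result: 62.1852 %


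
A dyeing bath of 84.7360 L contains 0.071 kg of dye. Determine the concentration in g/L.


Formula: Conc = dye_mass(kg) / volume(L) * 1000
Substituting: Conc = 0.071 / 84.7360 * 1000
Result: 0.8379 g/L


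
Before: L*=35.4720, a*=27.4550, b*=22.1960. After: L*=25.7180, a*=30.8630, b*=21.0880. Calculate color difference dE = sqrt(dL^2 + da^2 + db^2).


dL = -9.7540, da = 3.4080, db = -1.1080
dE = sqrt((-9.7540)^2 + 3.4080^2 + (-1.1080)^2) = 10.3915


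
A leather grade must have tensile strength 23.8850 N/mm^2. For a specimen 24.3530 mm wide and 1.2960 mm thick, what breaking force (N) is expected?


Formula: F = TS * w * t
Substituting: F = 23.8850 * 24.3530 * 1.2960
Result: 753.8461 N


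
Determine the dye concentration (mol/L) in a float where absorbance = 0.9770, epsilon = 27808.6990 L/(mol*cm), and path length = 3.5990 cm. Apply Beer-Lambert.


Formula: c = A / (epsilon * l)
Substituting: c = 0.9770 / (27808.6990 * 3.5990)
Result: 9.7618e-06 mol/L


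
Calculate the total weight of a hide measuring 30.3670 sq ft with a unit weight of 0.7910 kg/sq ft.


Formula: Weight = area * weight_per_sqft
Substituting: Weight = 30.3670 * 0.7910
Result: 24.0203 kg


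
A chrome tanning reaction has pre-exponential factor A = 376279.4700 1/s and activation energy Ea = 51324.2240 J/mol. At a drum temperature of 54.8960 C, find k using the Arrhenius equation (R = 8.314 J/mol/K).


T_K = T_C + 273.15 = 54.8960 + 273.15 = 328.0460 K
exponent = -Ea / (R * T_K) = -51324.2240 / (8.314 * 328.0460) = -18.8182
k = A * exp(exponent) = 376279.4700 * exp(-18.8182) = 0.00252859 1/s


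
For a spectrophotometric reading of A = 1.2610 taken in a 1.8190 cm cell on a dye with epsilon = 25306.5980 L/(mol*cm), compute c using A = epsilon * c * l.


Formula: c = A / (epsilon * l)
Substituting: c = 1.2610 / (25306.5980 * 1.8190)
Result: 2.7394e-05 mol/L


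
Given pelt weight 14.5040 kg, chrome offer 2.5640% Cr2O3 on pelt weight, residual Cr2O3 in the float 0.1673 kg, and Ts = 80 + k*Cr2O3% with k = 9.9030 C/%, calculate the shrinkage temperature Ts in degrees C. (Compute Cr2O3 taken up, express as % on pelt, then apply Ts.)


Offered = pelt * offer_pct / 100 = 14.5040 * 2.5640 / 100 = 0.3719 kg
Uptake = offered - residual = 0.3719 - 0.1673 = 0.2046 kg
Cr2O3% on pelt = uptake / pelt * 100 = 0.2046 / 14.5040 * 100 = 1.4105 %
Ts = 80 + k * Cr2O3% = 80 + 9.9030 * 1.4105 = 93.9684 C


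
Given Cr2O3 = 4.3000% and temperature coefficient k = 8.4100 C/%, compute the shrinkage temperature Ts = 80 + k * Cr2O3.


Formula: Ts = 80 + k * Cr2O3
Substituting: Ts = 80 + 8.4100 * 4.3000
Result: 116.1630 C


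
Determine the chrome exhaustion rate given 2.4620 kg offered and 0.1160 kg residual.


Formula: Uptake = (offered - residual) / offered * 100
Substituting: Uptake = (2.4620 - 0.1160) / 2.4620 * 100
Result: 95.2884 %


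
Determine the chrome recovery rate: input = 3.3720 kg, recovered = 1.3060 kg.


Formula: Recovery = recovered / input * 100
Substituting: Recovery = 1.3060 / 3.3720 * 100
Result: 38.7307 %


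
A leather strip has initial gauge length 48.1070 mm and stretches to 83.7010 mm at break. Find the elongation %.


Formula: Elongation = (Lf - L0) / L0 * 100
Substituting: Elongation = (83.7010 - 48.1070) / 48.1070 * 100
Result: 73.9892 %


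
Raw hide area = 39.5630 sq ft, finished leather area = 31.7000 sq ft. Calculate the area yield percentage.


Formula: Yield = finished / raw * 100
Substituting: Yield = 31.7000 / 39.5630 * 100
Result: 80.1254 %


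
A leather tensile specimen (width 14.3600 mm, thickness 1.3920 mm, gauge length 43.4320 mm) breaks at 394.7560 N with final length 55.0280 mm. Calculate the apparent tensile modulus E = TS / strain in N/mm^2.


TS = F / (w * t) = 394.7560 / (14.3600 * 1.3920) = 19.7485 N/mm^2
strain = (Lf - L0) / L0 = (55.0280 - 43.4320) / 43.4320 = 0.2670
E = TS / strain = 19.7485 / 0.2670 = 73.9668 N/mm^2


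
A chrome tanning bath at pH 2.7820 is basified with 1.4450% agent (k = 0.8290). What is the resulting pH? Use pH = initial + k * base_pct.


Formula: pH_final = pH_initial + k * base_pct
Substituting: pH_final = 2.7820 + 0.8290 * 1.4450
Result: 3.9799


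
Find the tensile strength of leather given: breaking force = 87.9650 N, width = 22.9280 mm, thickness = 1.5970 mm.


Formula: TS = force / (width * thickness)
Substituting: TS = 87.9650 / (22.9280 * 1.5970)
Result: 2.4024 N/mm^2


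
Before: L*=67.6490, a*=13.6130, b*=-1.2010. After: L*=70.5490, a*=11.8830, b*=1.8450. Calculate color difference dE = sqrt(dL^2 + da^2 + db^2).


dL = 2.9000, da = -1.7300, db = 3.0460
dE = sqrt(2.9000^2 + (-1.7300)^2 + 3.0460^2) = 4.5476


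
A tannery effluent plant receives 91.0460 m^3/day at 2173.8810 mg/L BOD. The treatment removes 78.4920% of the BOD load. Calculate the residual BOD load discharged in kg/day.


Load_in = volume * conc / 1000 = 91.0460 * 2173.8810 / 1000 = 197.9232 kg/day
Removed = Load_in * eff / 100 = 197.9232 * 78.4920 / 100 = 155.3539 kg/day
Load_out = Load_in - Removed = 197.9232 - 155.3539 = 42.5693 kg/day
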